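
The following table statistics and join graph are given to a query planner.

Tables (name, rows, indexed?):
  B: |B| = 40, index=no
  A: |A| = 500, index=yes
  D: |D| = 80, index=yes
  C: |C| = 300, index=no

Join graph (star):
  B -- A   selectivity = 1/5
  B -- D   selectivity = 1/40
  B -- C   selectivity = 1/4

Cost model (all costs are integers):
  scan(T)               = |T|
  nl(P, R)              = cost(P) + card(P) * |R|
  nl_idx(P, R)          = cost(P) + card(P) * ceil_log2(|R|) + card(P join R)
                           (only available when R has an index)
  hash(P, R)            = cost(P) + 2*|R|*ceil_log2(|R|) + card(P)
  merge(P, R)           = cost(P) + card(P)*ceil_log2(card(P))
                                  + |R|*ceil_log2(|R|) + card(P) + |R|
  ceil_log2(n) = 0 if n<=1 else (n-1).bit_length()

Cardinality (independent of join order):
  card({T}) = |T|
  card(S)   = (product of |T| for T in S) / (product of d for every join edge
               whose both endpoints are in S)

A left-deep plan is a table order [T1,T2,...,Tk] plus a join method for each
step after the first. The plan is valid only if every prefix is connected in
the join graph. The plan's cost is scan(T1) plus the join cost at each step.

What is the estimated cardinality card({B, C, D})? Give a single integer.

Tables in S: B(40), C(300), D(80)
Edges inside S: B-D(d=40), B-C(d=4)
numerator = 40 * 300 * 80 = 960000
denominator = 40 * 4 = 160
card(S) = 960000 / 160 = 6000

6000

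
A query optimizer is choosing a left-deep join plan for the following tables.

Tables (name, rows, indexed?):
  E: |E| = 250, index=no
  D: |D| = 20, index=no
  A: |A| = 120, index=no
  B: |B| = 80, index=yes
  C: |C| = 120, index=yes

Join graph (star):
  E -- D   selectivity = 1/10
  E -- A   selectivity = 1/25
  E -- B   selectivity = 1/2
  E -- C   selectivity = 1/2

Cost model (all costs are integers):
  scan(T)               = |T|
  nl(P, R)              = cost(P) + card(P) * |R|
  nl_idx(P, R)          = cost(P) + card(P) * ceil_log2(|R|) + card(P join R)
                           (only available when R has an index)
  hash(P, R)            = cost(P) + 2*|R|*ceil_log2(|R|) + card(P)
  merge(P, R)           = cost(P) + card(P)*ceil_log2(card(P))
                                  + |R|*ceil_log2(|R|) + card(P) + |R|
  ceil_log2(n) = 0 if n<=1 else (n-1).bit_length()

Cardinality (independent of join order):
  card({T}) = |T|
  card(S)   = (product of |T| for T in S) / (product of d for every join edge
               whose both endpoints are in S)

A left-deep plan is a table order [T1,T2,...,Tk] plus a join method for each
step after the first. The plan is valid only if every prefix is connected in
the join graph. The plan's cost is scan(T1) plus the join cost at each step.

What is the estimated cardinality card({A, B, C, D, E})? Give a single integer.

Tables in S: A(120), B(80), C(120), D(20), E(250)
Edges inside S: E-D(d=10), E-A(d=25), E-B(d=2), E-C(d=2)
numerator = 120 * 80 * 120 * 20 * 250 = 5760000000
denominator = 10 * 25 * 2 * 2 = 1000
card(S) = 5760000000 / 1000 = 5760000

5760000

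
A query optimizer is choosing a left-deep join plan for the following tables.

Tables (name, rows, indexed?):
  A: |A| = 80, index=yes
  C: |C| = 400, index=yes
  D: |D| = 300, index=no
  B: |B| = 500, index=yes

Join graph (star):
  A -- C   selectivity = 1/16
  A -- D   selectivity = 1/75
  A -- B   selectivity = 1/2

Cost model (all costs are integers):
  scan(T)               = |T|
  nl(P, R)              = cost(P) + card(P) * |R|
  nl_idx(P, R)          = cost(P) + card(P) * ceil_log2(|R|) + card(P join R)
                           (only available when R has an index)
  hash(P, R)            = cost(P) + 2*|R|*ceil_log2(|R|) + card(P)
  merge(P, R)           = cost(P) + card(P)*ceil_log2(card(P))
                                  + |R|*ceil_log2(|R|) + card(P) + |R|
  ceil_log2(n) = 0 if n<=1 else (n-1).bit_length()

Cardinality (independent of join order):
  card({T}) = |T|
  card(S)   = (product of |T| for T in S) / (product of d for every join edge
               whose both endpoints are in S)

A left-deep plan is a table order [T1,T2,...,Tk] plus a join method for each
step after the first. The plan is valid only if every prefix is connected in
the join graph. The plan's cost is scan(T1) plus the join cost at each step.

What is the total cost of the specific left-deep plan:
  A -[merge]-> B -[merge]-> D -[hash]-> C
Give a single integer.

step 1: scan A: cost=80, card=80
step 2: join B via merge
    card(P join B) = 80*500/(2) = 20000
    cost = 80 + 80*7 + 500*9 + 80 + 500 = 5720
step 3: join D via merge
    card(P join D) = 20000*300/(75) = 80000
    cost = 5720 + 20000*15 + 300*9 + 20000 + 300 = 328720
step 4: join C via hash
    card(P join C) = 80000*400/(16) = 2000000
    cost = 328720 + 2*400*9 + 80000 = 415920

415920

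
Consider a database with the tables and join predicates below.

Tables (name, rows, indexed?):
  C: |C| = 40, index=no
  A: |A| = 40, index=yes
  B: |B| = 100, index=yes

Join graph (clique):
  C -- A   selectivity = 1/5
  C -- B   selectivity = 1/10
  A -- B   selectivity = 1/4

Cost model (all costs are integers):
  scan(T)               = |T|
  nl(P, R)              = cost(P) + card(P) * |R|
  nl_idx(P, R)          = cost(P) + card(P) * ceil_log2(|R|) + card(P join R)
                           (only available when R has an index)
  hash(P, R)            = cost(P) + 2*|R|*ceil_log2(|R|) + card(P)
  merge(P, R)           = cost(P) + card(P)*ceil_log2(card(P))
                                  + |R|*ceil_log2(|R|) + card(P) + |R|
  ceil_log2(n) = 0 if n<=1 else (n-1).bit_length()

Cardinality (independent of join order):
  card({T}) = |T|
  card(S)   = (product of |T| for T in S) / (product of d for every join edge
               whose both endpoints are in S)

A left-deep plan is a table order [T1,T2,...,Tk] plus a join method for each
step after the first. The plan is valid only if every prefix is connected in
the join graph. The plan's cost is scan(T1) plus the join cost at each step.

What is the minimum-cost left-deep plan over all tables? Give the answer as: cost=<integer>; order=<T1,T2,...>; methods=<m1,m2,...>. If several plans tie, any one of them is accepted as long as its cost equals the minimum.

cost=1560; order=B,C,A; methods=hash,hash

Selinger DP (subsets sized 1..n):
  {C}: scan cost=40, card=40
  {A}: scan cost=40, card=40
  {B}: scan cost=100, card=100
  {AC}: card=320; try (C,hash)→560, (A,hash)→560, (C,merge)→600, (A,merge)→600, (A,nl_idx)→600, (C,nl)→1640 …(+1); best=560 via (C,hash)
  {BC}: card=400; try (C,hash)→680, (B,nl_idx)→720, (B,merge)→1120, (C,merge)→1180, (B,hash)→1480, (B,nl)→4040 …(+1); best=680 via (C,hash)
  {AB}: card=1000; try (A,hash)→680, (B,merge)→1120, (A,merge)→1180, (B,nl_idx)→1320, (B,hash)→1480, (A,nl_idx)→1700 …(+2); best=680 via (A,hash)
  {ABC}: card=800; try (A,hash)→1560, (C,hash)→2160, (B,hash)→2280, (B,nl_idx)→3600, (A,nl_idx)→3880, (B,merge)→4560 …(+5); best=1560 via (A,hash)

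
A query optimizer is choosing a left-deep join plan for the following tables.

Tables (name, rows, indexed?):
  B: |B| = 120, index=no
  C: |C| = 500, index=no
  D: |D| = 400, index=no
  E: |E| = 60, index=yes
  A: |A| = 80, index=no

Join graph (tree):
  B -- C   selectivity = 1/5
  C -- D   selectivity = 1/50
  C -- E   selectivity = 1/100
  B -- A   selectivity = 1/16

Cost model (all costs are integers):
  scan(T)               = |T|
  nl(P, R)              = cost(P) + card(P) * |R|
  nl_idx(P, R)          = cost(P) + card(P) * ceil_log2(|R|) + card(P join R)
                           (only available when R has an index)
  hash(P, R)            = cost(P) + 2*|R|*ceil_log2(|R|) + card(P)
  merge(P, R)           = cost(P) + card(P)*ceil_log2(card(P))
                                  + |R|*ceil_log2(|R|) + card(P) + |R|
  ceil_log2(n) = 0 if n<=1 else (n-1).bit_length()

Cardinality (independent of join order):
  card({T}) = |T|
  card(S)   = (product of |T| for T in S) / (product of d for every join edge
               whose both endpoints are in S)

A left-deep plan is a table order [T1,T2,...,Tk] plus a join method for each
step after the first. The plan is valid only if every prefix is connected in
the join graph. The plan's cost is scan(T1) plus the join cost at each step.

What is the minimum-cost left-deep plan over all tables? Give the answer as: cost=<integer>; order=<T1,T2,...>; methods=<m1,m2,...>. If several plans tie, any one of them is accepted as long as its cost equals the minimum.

Selinger DP (subsets sized 1..n):
  {B}: scan cost=120, card=120
  {C}: scan cost=500, card=500
  {D}: scan cost=400, card=400
  {E}: scan cost=60, card=60
  {A}: scan cost=80, card=80
  {BC}: card=12000; try (B,hash)→2680, (C,merge)→6080, (B,merge)→6460, (C,hash)→9240, (C,nl)→60120, (B,nl)→60500; best=2680 via (B,hash)
  {AB}: card=600; try (A,hash)→1360, (B,merge)→1680, (A,merge)→1720, (B,hash)→1840, (B,nl)→9680, (A,nl)→9720; best=1360 via (A,hash)
  {CD}: card=4000; try (D,hash)→8200, (C,merge)→9400, (D,merge)→9500, (C,hash)→9800, (C,nl)→200400, (D,nl)→200500; best=8200 via (D,hash)
  {CE}: card=300; try (E,hash)→1720, (E,nl_idx)→3800, (C,merge)→5480, (E,merge)→5920, (C,hash)→9120, (C,nl)→30060 …(+1); best=1720 via (E,hash)
  {BCD}: card=96000; try (B,hash)→13880, (D,hash)→21880, (B,merge)→61160, (D,merge)→186680, (B,nl)→488200, (D,nl)→4802680; best=13880 via (B,hash)
  {BCE}: card=7200; try (B,hash)→3700, (B,merge)→5680, (E,hash)→15400, (B,nl)→37720, (E,nl_idx)→81880, (E,merge)→183100 …(+1); best=3700 via (B,hash)
  {ABC}: card=60000; try (C,hash)→10960, (C,merge)→12960, (A,hash)→15800, (A,merge)→183320, (C,nl)→301360, (A,nl)→962680; best=10960 via (C,hash)
  {CDE}: card=2400; try (D,merge)→8720, (D,hash)→9220, (E,hash)→12920, (E,nl_idx)→34600, (E,merge)→60620, (D,nl)→121720 …(+1); best=8720 via (D,merge)
  {BCDE}: card=57600; try (B,hash)→12800, (D,hash)→18100, (B,merge)→40880, (D,merge)→108500, (E,hash)→110600, (B,nl)→296720 …(+4); best=12800 via (B,hash)
  {ABCD}: card=480000; try (D,hash)→78160, (A,hash)→111000, (D,merge)→1034960, (A,merge)→1742520, (A,nl)→7693880, (D,nl)→24010960; best=78160 via (D,hash)
  {ABCE}: card=36000; try (A,hash)→12020, (E,hash)→71680, (A,merge)→105140, (E,nl_idx)→406960, (A,nl)→579700, (E,merge)→1031380 …(+1); best=12020 via (A,hash)
  {ABCDE}: card=288000; try (D,hash)→55220, (A,hash)→71520, (E,hash)→558880, (D,merge)→628020, (A,merge)→992640, (E,nl_idx)→3246160 …(+4); best=55220 via (D,hash)

cost=55220; order=C,E,B,A,D; methods=hash,hash,hash,hash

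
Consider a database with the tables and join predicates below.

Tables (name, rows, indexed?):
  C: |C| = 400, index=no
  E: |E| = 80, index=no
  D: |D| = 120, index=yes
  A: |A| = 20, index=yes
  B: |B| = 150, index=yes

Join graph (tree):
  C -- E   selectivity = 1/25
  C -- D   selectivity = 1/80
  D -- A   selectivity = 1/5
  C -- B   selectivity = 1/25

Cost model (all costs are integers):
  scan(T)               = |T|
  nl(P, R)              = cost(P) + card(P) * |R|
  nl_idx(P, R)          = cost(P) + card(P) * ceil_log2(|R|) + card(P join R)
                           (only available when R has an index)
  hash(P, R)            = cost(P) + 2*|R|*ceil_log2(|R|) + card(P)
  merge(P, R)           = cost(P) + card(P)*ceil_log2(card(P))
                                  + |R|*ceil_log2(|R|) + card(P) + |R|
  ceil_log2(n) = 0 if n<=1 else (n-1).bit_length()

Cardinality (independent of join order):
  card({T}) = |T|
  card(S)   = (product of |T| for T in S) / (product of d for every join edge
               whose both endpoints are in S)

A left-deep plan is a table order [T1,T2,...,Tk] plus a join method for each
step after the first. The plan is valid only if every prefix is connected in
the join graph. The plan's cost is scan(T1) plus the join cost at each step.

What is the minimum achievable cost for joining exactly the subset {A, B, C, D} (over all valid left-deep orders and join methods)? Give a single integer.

8080

Selinger DP over subsets of {A,B,C,D}:
  {C}: scan cost=400, card=400
  {D}: scan cost=120, card=120
  {A}: scan cost=20, card=20
  {B}: scan cost=150, card=150
  {CD}: card=600; try (D,hash)→2480, (D,nl_idx)→3800, (C,merge)→5080, (D,merge)→5360, (C,hash)→7440, (C,nl)→48120 …(+1); best=2480 via (D,hash)
  {BC}: card=2400; try (B,hash)→3200, (C,merge)→5500, (B,merge)→5750, (B,nl_idx)→6000, (C,hash)→7500, (C,nl)→60150 …(+1); best=3200 via (B,hash)
  {AD}: card=480; try (A,hash)→440, (D,nl_idx)→640, (D,merge)→1100, (A,merge)→1200, (A,nl_idx)→1200, (D,hash)→1720 …(+2); best=440 via (A,hash)
  {ACD}: card=2400; try (A,hash)→3280, (A,nl_idx)→7880, (C,hash)→8120, (A,merge)→9200, (C,merge)→9240, (A,nl)→14480 …(+1); best=3280 via (A,hash)
  {BCD}: card=3600; try (B,hash)→5480, (D,hash)→7280, (B,merge)→10430, (B,nl_idx)→10880, (D,nl_idx)→23600, (D,merge)→35360 …(+2); best=5480 via (B,hash)
  {ABCD}: card=14400; try (B,hash)→8080, (A,hash)→9280, (B,merge)→35830, (B,nl_idx)→36880, (A,nl_idx)→37880, (A,merge)→52400 …(+2); best=8080 via (B,hash)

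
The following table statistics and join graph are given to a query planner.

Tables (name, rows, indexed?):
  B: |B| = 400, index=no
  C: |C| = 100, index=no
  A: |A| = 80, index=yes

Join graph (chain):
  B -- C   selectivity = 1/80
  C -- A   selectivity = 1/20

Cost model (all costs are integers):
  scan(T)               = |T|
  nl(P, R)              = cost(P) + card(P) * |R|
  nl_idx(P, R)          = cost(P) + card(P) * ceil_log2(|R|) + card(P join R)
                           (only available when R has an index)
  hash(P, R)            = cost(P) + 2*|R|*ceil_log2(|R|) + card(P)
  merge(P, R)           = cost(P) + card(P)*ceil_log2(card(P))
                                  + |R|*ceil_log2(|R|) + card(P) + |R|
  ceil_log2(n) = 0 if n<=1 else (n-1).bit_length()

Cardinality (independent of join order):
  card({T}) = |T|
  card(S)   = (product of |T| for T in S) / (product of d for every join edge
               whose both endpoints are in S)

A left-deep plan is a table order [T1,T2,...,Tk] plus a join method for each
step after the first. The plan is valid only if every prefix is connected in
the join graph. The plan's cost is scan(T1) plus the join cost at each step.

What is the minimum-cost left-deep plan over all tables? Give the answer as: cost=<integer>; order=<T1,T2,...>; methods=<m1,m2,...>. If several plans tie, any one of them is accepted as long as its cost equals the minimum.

cost=3820; order=B,C,A; methods=hash,hash

Selinger DP (subsets sized 1..n):
  {B}: scan cost=400, card=400
  {C}: scan cost=100, card=100
  {A}: scan cost=80, card=80
  {BC}: card=500; try (C,hash)→2200, (B,merge)→4900, (C,merge)→5200, (B,hash)→7400, (B,nl)→40100, (C,nl)→40400; best=2200 via (C,hash)
  {AC}: card=400; try (A,nl_idx)→1200, (A,hash)→1320, (C,merge)→1520, (A,merge)→1540, (C,hash)→1560, (C,nl)→8080 …(+1); best=1200 via (A,nl_idx)
  {ABC}: card=2000; try (A,hash)→3820, (A,nl_idx)→7700, (A,merge)→7840, (B,hash)→8800, (B,merge)→9200, (A,nl)→42200 …(+1); best=3820 via (A,hash)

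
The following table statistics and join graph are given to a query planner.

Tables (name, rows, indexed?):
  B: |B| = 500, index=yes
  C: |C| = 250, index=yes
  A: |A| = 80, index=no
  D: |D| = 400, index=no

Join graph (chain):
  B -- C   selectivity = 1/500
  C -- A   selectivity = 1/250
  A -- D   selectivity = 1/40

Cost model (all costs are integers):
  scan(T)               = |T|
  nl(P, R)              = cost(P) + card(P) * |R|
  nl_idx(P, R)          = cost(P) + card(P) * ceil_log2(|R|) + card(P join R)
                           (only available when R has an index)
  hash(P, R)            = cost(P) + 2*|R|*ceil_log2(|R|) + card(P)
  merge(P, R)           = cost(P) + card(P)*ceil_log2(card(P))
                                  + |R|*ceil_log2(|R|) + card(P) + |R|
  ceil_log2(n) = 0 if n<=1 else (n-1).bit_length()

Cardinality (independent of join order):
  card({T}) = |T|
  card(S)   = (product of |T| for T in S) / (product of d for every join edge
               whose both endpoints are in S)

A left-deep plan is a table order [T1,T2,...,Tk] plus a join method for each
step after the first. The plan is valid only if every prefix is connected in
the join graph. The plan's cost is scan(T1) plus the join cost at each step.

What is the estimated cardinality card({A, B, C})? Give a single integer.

80

Tables in S: A(80), B(500), C(250)
Edges inside S: B-C(d=500), C-A(d=250)
numerator = 80 * 500 * 250 = 10000000
denominator = 500 * 250 = 125000
card(S) = 10000000 / 125000 = 80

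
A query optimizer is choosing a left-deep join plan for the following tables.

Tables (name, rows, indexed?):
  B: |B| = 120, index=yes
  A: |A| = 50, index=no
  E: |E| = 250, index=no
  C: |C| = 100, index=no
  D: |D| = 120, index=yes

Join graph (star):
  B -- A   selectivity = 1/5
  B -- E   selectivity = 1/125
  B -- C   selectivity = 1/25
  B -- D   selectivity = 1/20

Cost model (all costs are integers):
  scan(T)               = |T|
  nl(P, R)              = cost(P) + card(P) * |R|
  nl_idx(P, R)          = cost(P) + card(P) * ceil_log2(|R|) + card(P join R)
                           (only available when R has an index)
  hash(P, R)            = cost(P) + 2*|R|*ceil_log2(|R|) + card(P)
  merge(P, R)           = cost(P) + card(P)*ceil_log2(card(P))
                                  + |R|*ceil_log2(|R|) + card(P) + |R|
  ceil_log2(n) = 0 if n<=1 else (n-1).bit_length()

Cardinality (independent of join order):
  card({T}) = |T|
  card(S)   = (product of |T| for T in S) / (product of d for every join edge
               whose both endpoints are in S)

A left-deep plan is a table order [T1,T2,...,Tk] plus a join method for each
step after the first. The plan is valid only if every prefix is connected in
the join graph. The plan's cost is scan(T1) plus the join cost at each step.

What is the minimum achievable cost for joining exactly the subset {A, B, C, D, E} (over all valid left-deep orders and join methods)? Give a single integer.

12820

Selinger DP over subsets of {A,B,C,D,E}:
  {B}: scan cost=120, card=120
  {A}: scan cost=50, card=50
  {E}: scan cost=250, card=250
  {C}: scan cost=100, card=100
  {D}: scan cost=120, card=120
  {AB}: card=1200; try (A,hash)→840, (B,merge)→1360, (A,merge)→1430, (B,nl_idx)→1600, (B,hash)→1780, (B,nl)→6050 …(+1); best=840 via (A,hash)
  {BE}: card=240; try (B,hash)→2180, (B,nl_idx)→2240, (E,merge)→3330, (B,merge)→3460, (E,hash)→4240, (E,nl)→30120 …(+1); best=2180 via (B,hash)
  {BC}: card=480; try (B,nl_idx)→1280, (C,hash)→1640, (B,merge)→1860, (C,merge)→1880, (B,hash)→1880, (B,nl)→12100 …(+1); best=1280 via (B,nl_idx)
  {BD}: card=720; try (D,nl_idx)→1680, (B,nl_idx)→1680, (D,hash)→1920, (B,hash)→1920, (D,merge)→2040, (B,merge)→2040 …(+2); best=1680 via (D,nl_idx)
  {ABE}: card=2400; try (A,hash)→3020, (A,merge)→4690, (E,hash)→6040, (A,nl)→14180, (E,merge)→17490, (E,nl)→300840; best=3020 via (A,hash)
  {ABC}: card=4800; try (A,hash)→2360, (C,hash)→3440, (A,merge)→6430, (C,merge)→16040, (A,nl)→25280, (C,nl)→120840; best=2360 via (A,hash)
  {ABD}: card=7200; try (A,hash)→3000, (D,hash)→3720, (A,merge)→9950, (D,merge)→16200, (D,nl_idx)→16440, (A,nl)→37680 …(+1); best=3000 via (A,hash)
  {BCE}: card=960; try (C,hash)→3820, (C,merge)→5140, (E,hash)→5760, (E,merge)→8330, (C,nl)→26180, (E,nl)→121280; best=3820 via (C,hash)
  {BDE}: card=1440; try (D,hash)→4100, (D,merge)→5300, (D,nl_idx)→5300, (E,hash)→6400, (E,merge)→11850, (D,nl)→30980 …(+1); best=4100 via (D,hash)
  {BCD}: card=2880; try (D,hash)→3440, (C,hash)→3800, (D,merge)→7040, (D,nl_idx)→7520, (C,merge)→10400, (D,nl)→58880 …(+1); best=3440 via (D,hash)
  {ABCE}: card=9600; try (A,hash)→5380, (C,hash)→6820, (E,hash)→11160, (A,merge)→14730, (C,merge)→35020, (A,nl)→51820 …(+3); best=5380 via (A,hash)
  {ABDE}: card=14400; try (A,hash)→6140, (D,hash)→7100, (E,hash)→14200, (A,merge)→21730, (D,nl_idx)→34220, (D,merge)→35180 …(+4); best=6140 via (A,hash)
  {ABCD}: card=28800; try (A,hash)→6920, (D,hash)→8840, (C,hash)→11600, (A,merge)→41230, (D,nl_idx)→64760, (D,merge)→70520 …(+4); best=6920 via (A,hash)
  {BCDE}: card=5760; try (D,hash)→6460, (C,hash)→6940, (E,hash)→10320, (D,merge)→15340, (D,nl_idx)→16300, (C,merge)→22180 …(+4); best=6460 via (D,hash)
  {ABCDE}: card=57600; try (A,hash)→12820, (D,hash)→16660, (C,hash)→21940, (E,hash)→39720, (A,merge)→87450, (D,nl_idx)→130180 …(+7); best=12820 via (A,hash)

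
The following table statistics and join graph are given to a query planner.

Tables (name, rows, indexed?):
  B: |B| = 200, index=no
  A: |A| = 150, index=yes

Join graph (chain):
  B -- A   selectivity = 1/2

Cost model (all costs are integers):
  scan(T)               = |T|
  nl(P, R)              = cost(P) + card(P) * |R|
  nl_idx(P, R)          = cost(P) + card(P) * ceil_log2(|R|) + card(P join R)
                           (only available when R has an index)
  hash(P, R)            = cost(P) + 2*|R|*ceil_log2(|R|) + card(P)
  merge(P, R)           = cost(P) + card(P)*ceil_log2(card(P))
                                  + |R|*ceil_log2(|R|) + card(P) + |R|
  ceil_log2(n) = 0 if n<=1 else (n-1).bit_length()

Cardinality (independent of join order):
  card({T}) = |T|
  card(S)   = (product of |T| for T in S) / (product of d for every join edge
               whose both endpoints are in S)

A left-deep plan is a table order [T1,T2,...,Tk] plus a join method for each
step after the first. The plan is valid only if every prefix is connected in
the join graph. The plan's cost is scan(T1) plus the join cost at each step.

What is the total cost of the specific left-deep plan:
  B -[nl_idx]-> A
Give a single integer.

step 1: scan B: cost=200, card=200
step 2: join A via nl_idx
    card(P join A) = 200*150/(2) = 15000
    cost = 200 + 200*8 + 15000 = 16800

16800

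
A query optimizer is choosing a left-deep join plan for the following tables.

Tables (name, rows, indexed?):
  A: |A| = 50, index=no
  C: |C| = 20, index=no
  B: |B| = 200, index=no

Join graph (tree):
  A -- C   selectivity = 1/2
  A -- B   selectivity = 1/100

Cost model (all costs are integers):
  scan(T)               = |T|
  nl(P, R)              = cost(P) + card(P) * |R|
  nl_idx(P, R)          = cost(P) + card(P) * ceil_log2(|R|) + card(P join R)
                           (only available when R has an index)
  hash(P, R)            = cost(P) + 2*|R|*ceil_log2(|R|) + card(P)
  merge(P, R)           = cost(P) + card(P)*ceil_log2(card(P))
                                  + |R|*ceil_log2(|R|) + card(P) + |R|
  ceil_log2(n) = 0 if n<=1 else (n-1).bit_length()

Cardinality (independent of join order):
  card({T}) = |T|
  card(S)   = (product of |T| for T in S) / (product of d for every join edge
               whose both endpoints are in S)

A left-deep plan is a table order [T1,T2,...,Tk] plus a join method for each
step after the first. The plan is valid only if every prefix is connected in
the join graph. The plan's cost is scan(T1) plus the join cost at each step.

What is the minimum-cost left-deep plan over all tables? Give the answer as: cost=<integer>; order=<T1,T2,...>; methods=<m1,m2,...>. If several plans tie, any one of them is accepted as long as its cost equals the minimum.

Selinger DP (subsets sized 1..n):
  {A}: scan cost=50, card=50
  {C}: scan cost=20, card=20
  {B}: scan cost=200, card=200
  {AC}: card=500; try (C,hash)→300, (A,merge)→490, (C,merge)→520, (A,hash)→640, (A,nl)→1020, (C,nl)→1050; best=300 via (C,hash)
  {AB}: card=100; try (A,hash)→1000, (B,merge)→2200, (A,merge)→2350, (B,hash)→3300, (B,nl)→10050, (A,nl)→10200; best=1000 via (A,hash)
  {ABC}: card=1000; try (C,hash)→1300, (C,merge)→1920, (C,nl)→3000, (B,hash)→4000, (B,merge)→7100, (B,nl)→100300; best=1300 via (C,hash)

cost=1300; order=B,A,C; methods=hash,hash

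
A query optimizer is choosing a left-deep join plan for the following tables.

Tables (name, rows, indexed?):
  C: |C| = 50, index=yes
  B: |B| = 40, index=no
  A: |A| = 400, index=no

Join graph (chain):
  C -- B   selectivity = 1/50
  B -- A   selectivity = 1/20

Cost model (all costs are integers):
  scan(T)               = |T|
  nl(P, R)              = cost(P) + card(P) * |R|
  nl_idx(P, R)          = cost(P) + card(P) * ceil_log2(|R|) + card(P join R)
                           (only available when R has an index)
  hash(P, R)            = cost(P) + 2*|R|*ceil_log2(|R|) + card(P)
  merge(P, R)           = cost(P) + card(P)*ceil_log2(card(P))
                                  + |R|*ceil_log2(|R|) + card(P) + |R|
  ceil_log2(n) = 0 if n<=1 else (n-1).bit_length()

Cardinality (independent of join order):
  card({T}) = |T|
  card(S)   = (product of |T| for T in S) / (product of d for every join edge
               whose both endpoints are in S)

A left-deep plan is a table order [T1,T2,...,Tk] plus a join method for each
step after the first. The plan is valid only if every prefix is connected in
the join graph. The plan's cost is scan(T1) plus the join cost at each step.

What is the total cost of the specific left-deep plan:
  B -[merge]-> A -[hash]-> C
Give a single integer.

5720

step 1: scan B: cost=40, card=40
step 2: join A via merge
    card(P join A) = 40*400/(20) = 800
    cost = 40 + 40*6 + 400*9 + 40 + 400 = 4320
step 3: join C via hash
    card(P join C) = 800*50/(50) = 800
    cost = 4320 + 2*50*6 + 800 = 5720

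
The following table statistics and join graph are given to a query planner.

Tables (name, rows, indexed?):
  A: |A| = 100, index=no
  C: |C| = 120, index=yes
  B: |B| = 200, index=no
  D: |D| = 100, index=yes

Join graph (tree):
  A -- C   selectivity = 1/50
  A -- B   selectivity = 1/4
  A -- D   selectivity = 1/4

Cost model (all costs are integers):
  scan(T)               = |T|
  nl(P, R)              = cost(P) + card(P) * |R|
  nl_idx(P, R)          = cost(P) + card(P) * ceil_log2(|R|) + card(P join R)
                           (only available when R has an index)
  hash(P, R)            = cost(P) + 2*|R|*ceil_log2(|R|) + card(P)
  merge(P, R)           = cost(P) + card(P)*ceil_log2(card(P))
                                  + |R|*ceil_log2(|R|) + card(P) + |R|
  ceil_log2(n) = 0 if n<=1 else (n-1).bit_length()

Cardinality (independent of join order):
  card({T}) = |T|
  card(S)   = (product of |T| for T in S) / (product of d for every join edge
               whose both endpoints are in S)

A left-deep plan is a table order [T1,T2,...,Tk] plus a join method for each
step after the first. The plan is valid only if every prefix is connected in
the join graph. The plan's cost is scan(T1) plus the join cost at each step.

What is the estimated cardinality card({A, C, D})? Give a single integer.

6000

Tables in S: A(100), C(120), D(100)
Edges inside S: A-C(d=50), A-D(d=4)
numerator = 100 * 120 * 100 = 1200000
denominator = 50 * 4 = 200
card(S) = 1200000 / 200 = 6000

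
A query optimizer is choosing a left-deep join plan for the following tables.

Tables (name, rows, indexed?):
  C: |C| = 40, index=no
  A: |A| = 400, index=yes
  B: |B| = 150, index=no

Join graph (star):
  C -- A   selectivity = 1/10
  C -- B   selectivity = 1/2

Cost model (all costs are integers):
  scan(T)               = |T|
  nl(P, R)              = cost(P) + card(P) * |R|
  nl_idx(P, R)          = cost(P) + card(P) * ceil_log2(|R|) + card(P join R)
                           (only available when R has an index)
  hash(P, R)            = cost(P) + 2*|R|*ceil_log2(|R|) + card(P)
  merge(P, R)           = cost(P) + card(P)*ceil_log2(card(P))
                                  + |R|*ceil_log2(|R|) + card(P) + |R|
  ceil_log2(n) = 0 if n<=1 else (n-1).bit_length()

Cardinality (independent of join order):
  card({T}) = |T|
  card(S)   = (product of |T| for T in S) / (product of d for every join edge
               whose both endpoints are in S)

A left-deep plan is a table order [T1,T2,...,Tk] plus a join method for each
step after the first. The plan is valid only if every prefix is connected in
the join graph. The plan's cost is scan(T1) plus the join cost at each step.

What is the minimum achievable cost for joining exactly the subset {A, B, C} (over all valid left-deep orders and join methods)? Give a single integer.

Selinger DP over subsets of {A,B,C}:
  {C}: scan cost=40, card=40
  {A}: scan cost=400, card=400
  {B}: scan cost=150, card=150
  {AC}: card=1600; try (C,hash)→1280, (A,nl_idx)→2000, (A,merge)→4320, (C,merge)→4680, (A,hash)→7280, (A,nl)→16040 …(+1); best=1280 via (C,hash)
  {BC}: card=3000; try (C,hash)→780, (B,merge)→1670, (C,merge)→1780, (B,hash)→2480, (B,nl)→6040, (C,nl)→6150; best=780 via (C,hash)
  {ABC}: card=120000; try (B,hash)→5280, (A,hash)→10980, (B,merge)→21830, (A,merge)→43780, (A,nl_idx)→147780, (B,nl)→241280 …(+1); best=5280 via (B,hash)

5280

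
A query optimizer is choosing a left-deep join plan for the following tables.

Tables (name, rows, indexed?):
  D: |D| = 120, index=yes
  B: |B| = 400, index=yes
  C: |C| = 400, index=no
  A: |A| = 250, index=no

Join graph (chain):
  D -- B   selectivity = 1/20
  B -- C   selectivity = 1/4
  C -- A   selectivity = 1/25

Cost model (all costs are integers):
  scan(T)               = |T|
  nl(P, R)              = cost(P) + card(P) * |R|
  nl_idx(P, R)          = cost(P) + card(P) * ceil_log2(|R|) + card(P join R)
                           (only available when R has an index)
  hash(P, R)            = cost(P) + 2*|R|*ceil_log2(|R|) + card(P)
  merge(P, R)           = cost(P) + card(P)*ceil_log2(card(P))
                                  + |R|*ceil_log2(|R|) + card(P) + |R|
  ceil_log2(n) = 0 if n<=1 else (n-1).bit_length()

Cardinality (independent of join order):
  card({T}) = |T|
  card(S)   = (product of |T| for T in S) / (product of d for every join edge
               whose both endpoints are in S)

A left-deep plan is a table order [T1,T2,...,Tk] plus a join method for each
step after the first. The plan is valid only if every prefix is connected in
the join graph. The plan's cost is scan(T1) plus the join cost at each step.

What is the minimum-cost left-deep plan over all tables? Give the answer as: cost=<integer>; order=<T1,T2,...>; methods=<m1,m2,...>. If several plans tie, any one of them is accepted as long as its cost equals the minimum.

Selinger DP (subsets sized 1..n):
  {D}: scan cost=120, card=120
  {B}: scan cost=400, card=400
  {C}: scan cost=400, card=400
  {A}: scan cost=250, card=250
  {BD}: card=2400; try (D,hash)→2480, (B,nl_idx)→3600, (B,merge)→5080, (D,merge)→5360, (D,nl_idx)→5600, (B,hash)→7440 …(+2); best=2480 via (D,hash)
  {BC}: card=40000; try (C,hash)→8000, (B,hash)→8000, (C,merge)→8400, (B,merge)→8400, (B,nl_idx)→44000, (C,nl)→160400 …(+1); best=8000 via (C,hash)
  {AC}: card=4000; try (A,hash)→4800, (C,merge)→6500, (A,merge)→6650, (C,hash)→7700, (C,nl)→100250, (A,nl)→100400; best=4800 via (A,hash)
  {BCD}: card=240000; try (C,hash)→12080, (C,merge)→37680, (D,hash)→49680, (D,nl_idx)→528000, (D,merge)→688960, (C,nl)→962480 …(+1); best=12080 via (C,hash)
  {ABC}: card=400000; try (B,hash)→16000, (A,hash)→52000, (B,merge)→60800, (B,nl_idx)→440800, (A,merge)→690250, (B,nl)→1604800 …(+1); best=16000 via (B,hash)
  {ABCD}: card=2400000; try (A,hash)→256080, (D,hash)→417680, (A,merge)→4574330, (D,nl_idx)→5216000, (D,merge)→8016960, (D,nl)→48016000 …(+1); best=256080 via (A,hash)

cost=256080; order=B,D,C,A; methods=hash,hash,hash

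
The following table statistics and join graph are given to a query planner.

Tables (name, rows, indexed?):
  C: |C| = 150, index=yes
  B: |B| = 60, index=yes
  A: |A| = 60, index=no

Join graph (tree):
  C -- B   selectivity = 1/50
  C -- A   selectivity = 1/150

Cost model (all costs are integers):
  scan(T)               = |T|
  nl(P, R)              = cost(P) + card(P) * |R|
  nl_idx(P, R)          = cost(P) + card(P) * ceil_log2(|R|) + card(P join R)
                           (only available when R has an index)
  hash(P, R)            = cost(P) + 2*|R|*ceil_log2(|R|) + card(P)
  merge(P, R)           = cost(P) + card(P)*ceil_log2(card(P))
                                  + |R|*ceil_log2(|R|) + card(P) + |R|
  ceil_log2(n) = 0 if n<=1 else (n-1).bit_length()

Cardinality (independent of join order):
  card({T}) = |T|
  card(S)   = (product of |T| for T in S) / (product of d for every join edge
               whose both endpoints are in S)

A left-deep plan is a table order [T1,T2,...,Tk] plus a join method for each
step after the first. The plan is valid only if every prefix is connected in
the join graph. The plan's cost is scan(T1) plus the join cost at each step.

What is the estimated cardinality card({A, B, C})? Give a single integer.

72

Tables in S: A(60), B(60), C(150)
Edges inside S: C-B(d=50), C-A(d=150)
numerator = 60 * 60 * 150 = 540000
denominator = 50 * 150 = 7500
card(S) = 540000 / 7500 = 72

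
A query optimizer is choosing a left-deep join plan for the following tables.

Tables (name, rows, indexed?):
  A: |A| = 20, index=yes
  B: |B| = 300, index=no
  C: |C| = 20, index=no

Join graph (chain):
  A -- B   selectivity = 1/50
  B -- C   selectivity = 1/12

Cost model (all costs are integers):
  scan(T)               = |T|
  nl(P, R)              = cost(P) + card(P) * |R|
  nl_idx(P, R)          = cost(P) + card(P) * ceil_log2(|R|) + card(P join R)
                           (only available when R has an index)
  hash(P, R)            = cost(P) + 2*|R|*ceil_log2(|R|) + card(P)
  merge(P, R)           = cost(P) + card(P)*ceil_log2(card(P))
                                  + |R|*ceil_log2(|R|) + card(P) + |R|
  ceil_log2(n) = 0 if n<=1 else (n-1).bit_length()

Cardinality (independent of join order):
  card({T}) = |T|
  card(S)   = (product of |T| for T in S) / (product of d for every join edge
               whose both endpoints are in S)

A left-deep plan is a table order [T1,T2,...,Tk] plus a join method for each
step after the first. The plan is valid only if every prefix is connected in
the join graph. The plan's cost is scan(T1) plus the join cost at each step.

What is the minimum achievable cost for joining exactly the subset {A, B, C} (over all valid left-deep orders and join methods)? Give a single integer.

Selinger DP over subsets of {A,B,C}:
  {A}: scan cost=20, card=20
  {B}: scan cost=300, card=300
  {C}: scan cost=20, card=20
  {AB}: card=120; try (A,hash)→800, (A,nl_idx)→1920, (B,merge)→3140, (A,merge)→3420, (B,hash)→5440, (B,nl)→6020 …(+1); best=800 via (A,hash)
  {BC}: card=500; try (C,hash)→800, (B,merge)→3140, (C,merge)→3420, (B,hash)→5440, (B,nl)→6020, (C,nl)→6300; best=800 via (C,hash)
  {ABC}: card=200; try (C,hash)→1120, (A,hash)→1500, (C,merge)→1880, (C,nl)→3200, (A,nl_idx)→3500, (A,merge)→5920 …(+1); best=1120 via (C,hash)

1120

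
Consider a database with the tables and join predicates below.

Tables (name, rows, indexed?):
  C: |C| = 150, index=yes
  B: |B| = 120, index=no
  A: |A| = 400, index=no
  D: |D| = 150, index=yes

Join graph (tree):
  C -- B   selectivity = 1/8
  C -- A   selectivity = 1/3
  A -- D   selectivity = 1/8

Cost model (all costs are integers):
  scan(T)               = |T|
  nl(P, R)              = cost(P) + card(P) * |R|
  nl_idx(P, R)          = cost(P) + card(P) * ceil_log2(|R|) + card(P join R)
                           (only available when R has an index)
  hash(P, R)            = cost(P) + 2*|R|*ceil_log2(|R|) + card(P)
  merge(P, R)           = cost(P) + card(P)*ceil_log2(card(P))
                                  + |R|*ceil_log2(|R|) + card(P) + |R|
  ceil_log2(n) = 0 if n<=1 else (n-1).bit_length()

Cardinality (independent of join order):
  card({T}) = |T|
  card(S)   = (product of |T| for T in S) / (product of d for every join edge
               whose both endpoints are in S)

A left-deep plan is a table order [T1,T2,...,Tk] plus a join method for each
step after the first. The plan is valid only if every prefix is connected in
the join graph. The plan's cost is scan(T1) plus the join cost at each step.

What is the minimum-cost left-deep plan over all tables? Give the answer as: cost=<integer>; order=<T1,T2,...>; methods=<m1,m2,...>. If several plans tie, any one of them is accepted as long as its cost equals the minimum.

Selinger DP (subsets sized 1..n):
  {C}: scan cost=150, card=150
  {B}: scan cost=120, card=120
  {A}: scan cost=400, card=400
  {D}: scan cost=150, card=150
  {BC}: card=2250; try (B,hash)→1980, (C,merge)→2430, (B,merge)→2460, (C,hash)→2640, (C,nl_idx)→3330, (C,nl)→18120 …(+1); best=1980 via (B,hash)
  {AC}: card=20000; try (C,hash)→3200, (A,merge)→5500, (C,merge)→5750, (A,hash)→7500, (C,nl_idx)→23600, (A,nl)→60150 …(+1); best=3200 via (C,hash)
  {AD}: card=7500; try (D,hash)→3200, (A,merge)→5500, (D,merge)→5750, (A,hash)→7500, (D,nl_idx)→11100, (A,nl)→60150 …(+1); best=3200 via (D,hash)
  {ABC}: card=300000; try (A,hash)→11430, (B,hash)→24880, (A,merge)→35230, (B,merge)→324160, (A,nl)→901980, (B,nl)→2403200; best=11430 via (A,hash)
  {ACD}: card=375000; try (C,hash)→13100, (D,hash)→25600, (C,merge)→109550, (D,merge)→324550, (C,nl_idx)→438200, (D,nl_idx)→538200 …(+2); best=13100 via (C,hash)
  {ABCD}: card=5625000; try (D,hash)→313830, (B,hash)→389780, (D,merge)→6012780, (B,merge)→7514060, (D,nl_idx)→8036430, (D,nl)→45011430 …(+1); best=313830 via (D,hash)

cost=313830; order=C,B,A,D; methods=hash,hash,hash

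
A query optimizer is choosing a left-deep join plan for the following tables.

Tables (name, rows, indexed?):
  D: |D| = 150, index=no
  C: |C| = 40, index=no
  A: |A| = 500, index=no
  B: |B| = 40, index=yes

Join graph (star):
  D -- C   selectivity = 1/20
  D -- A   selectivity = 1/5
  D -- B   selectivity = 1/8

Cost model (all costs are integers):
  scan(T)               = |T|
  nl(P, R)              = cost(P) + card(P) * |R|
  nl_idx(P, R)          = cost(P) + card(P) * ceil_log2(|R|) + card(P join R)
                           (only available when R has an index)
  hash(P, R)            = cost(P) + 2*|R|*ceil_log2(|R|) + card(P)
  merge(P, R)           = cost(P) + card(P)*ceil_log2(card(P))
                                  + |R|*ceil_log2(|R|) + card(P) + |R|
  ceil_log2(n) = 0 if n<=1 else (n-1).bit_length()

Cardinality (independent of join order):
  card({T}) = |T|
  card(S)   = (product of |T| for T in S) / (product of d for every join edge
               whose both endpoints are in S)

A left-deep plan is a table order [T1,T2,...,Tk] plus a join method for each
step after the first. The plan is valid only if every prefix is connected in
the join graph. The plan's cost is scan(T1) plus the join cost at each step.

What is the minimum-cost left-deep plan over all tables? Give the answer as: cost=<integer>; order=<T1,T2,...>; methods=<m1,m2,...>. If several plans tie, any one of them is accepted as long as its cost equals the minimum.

Selinger DP (subsets sized 1..n):
  {D}: scan cost=150, card=150
  {C}: scan cost=40, card=40
  {A}: scan cost=500, card=500
  {B}: scan cost=40, card=40
  {CD}: card=300; try (C,hash)→780, (D,merge)→1670, (C,merge)→1780, (D,hash)→2480, (D,nl)→6040, (C,nl)→6150; best=780 via (C,hash)
  {AD}: card=15000; try (D,hash)→3400, (A,merge)→6500, (D,merge)→6850, (A,hash)→9300, (A,nl)→75150, (D,nl)→75500; best=3400 via (D,hash)
  {BD}: card=750; try (B,hash)→780, (D,merge)→1670, (B,merge)→1780, (B,nl_idx)→1800, (D,hash)→2480, (D,nl)→6040 …(+1); best=780 via (B,hash)
  {ACD}: card=30000; try (A,merge)→8780, (A,hash)→10080, (C,hash)→18880, (A,nl)→150780, (C,merge)→228680, (C,nl)→603400; best=8780 via (A,merge)
  {BCD}: card=1500; try (B,hash)→1560, (C,hash)→2010, (B,merge)→4060, (B,nl_idx)→4080, (C,merge)→9310, (B,nl)→12780 …(+1); best=1560 via (B,hash)
  {ABD}: card=75000; try (A,hash)→10530, (A,merge)→14030, (B,hash)→18880, (B,nl_idx)→168400, (B,merge)→228680, (A,nl)→375780 …(+1); best=10530 via (A,hash)
  {ABCD}: card=150000; try (A,hash)→12060, (A,merge)→24560, (B,hash)→39260, (C,hash)→86010, (B,nl_idx)→338780, (B,merge)→489060 …(+4); best=12060 via (A,hash)

cost=12060; order=D,C,B,A; methods=hash,hash,hash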